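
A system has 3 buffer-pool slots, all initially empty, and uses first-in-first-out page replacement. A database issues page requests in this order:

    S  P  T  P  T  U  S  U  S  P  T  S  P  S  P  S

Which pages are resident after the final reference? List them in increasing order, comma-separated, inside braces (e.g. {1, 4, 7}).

{P, S, T}

S: miss, frames {S}
P: miss, frames {S,P}
T: miss, frames {S,P,T}
P: hit
T: hit
U: miss, evict S, frames {P,T,U}
S: miss, evict P, frames {T,U,S}
U: hit
S: hit
P: miss, evict T, frames {U,S,P}
T: miss, evict U, frames {S,P,T}
S: hit
P: hit
S: hit
P: hit
S: hit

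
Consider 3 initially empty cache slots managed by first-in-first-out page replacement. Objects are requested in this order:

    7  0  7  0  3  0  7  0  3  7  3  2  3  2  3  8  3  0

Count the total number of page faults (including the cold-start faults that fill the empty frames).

6

7 -> miss, frames [7]
0 -> miss, frames [7, 0]
7 -> hit
0 -> hit
3 -> miss, frames [7, 0, 3]
0 -> hit
7 -> hit
0 -> hit
3 -> hit
7 -> hit
3 -> hit
2 -> miss, evict 7, frames [0, 3, 2]
3 -> hit
2 -> hit
3 -> hit
8 -> miss, evict 0, frames [3, 2, 8]
3 -> hit
0 -> miss, evict 3, frames [2, 8, 0]
Page faults: 6.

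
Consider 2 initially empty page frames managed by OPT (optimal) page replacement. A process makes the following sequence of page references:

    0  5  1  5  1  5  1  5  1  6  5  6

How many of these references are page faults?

4

0 → fault, frames (0)
5 → fault, frames (0 5)
1 → fault, evict 0, frames (5 1)
5 → hit
1 → hit
5 → hit
1 → hit
5 → hit
1 → hit
6 → fault, evict 1, frames (5 6)
5 → hit
6 → hit
Page faults: 4.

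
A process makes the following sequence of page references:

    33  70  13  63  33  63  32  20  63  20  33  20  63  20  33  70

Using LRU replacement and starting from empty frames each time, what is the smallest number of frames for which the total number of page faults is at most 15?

f=1: 16 faults
f=2: 12 faults
f=3: 9 faults
f=4: 7 faults
f=5: 7 faults
f=6: 6 faults
Smallest f with faults ≤ 15 is 2.

2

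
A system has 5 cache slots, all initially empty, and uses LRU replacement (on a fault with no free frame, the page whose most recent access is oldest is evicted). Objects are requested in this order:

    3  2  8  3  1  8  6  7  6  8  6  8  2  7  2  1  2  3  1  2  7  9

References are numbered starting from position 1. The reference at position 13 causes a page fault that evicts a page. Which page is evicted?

3

pos 1: 3 → fault, frames {3}
pos 2: 2 → fault, frames {3,2}
pos 3: 8 → fault, frames {3,2,8}
pos 4: 3 → hit
pos 5: 1 → fault, frames {2,8,3,1}
pos 6: 8 → hit
pos 7: 6 → fault, frames {2,3,1,8,6}
pos 8: 7 → fault, evict 2, frames {3,1,8,6,7}
pos 9: 6 → hit
pos 10: 8 → hit
pos 11: 6 → hit
pos 12: 8 → hit
pos 13: 2 → fault, evict 3, frames {1,7,6,8,2}
At position 13, page 3 is evicted.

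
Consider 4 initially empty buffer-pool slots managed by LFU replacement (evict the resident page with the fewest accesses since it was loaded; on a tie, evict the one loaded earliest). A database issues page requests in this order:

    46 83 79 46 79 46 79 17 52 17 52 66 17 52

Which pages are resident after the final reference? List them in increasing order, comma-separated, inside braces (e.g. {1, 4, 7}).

46 -> fault, frames [46]
83 -> fault, frames [46, 83]
79 -> fault, frames [46, 83, 79]
46 -> hit
79 -> hit
46 -> hit
79 -> hit
17 -> fault, frames [46, 83, 79, 17]
52 -> fault, evict 83, frames [46, 79, 17, 52]
17 -> hit
52 -> hit
66 -> fault, evict 17, frames [46, 79, 52, 66]
17 -> fault, evict 66, frames [46, 79, 52, 17]
52 -> hit

{17, 46, 52, 79}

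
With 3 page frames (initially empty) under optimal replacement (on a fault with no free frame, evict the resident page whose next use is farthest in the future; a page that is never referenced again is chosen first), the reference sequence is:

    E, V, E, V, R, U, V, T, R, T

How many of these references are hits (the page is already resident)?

E → fault, frames (E)
V → fault, frames (E V)
E → hit
V → hit
R → fault, frames (E V R)
U → fault, evict E, frames (V R U)
V → hit
T → fault, evict U, frames (V R T)
R → hit
T → hit
Hits: 5.

5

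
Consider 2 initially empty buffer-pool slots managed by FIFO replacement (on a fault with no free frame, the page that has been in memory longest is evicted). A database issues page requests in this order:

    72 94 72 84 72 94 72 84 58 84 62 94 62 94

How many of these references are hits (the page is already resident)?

5

72 → miss, frames (72)
94 → miss, frames (72 94)
72 → hit
84 → miss, evict 72, frames (94 84)
72 → miss, evict 94, frames (84 72)
94 → miss, evict 84, frames (72 94)
72 → hit
84 → miss, evict 72, frames (94 84)
58 → miss, evict 94, frames (84 58)
84 → hit
62 → miss, evict 84, frames (58 62)
94 → miss, evict 58, frames (62 94)
62 → hit
94 → hit
Hits: 5.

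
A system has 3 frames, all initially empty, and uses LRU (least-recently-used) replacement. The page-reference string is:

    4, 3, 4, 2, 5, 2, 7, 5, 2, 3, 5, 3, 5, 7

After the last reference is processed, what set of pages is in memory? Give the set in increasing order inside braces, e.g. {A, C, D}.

4 → fault, frames [4]
3 → fault, frames [4, 3]
4 → hit
2 → fault, frames [3, 4, 2]
5 → fault, evict 3, frames [4, 2, 5]
2 → hit
7 → fault, evict 4, frames [5, 2, 7]
5 → hit
2 → hit
3 → fault, evict 7, frames [5, 2, 3]
5 → hit
3 → hit
5 → hit
7 → fault, evict 2, frames [3, 5, 7]

{3, 5, 7}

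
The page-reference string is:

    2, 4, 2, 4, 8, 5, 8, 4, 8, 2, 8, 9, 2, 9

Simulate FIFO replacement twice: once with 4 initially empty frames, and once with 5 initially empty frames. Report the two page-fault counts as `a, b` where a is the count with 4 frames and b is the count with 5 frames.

6, 5

4 frames: F F . . F F . . . . . F F . → 6 faults.
5 frames: F F . . F F . . . . . F . . → 5 faults.
5 < 6: adding a frame reduced faults, as is typical.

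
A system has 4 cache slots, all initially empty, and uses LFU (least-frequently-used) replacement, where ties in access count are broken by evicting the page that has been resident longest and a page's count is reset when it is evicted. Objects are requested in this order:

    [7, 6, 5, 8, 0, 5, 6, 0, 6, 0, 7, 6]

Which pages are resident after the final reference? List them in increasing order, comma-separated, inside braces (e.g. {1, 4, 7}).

{0, 5, 6, 7}

7 → miss, frames [7]
6 → miss, frames [7, 6]
5 → miss, frames [7, 6, 5]
8 → miss, frames [7, 6, 5, 8]
0 → miss, evict 7, frames [6, 5, 8, 0]
5 → hit
6 → hit
0 → hit
6 → hit
0 → hit
7 → miss, evict 8, frames [6, 5, 0, 7]
6 → hit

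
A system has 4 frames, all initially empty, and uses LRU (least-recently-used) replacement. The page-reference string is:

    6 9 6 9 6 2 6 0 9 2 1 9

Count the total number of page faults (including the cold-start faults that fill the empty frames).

6 → fault, frames {6}
9 → fault, frames {6,9}
6 → hit
9 → hit
6 → hit
2 → fault, frames {9,6,2}
6 → hit
0 → fault, frames {9,2,6,0}
9 → hit
2 → hit
1 → fault, evict 6, frames {0,9,2,1}
9 → hit
Page faults: 5.

5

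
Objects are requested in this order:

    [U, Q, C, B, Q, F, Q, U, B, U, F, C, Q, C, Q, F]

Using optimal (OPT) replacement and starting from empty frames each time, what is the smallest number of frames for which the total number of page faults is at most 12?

f=1: 16 faults
f=2: 11 faults
f=3: 8 faults
f=4: 6 faults
f=5: 5 faults
Smallest f with faults ≤ 12 is 2.

2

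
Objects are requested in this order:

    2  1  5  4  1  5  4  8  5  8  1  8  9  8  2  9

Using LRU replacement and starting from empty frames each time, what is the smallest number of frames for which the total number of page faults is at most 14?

f=1: 16 faults
f=2: 13 faults
f=3: 8 faults
f=4: 7 faults
f=5: 7 faults
f=6: 6 faults
Smallest f with faults ≤ 14 is 2.

2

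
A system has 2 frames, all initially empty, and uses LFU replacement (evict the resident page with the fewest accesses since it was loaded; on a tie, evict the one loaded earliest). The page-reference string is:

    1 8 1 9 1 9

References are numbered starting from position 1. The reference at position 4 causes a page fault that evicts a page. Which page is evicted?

pos 1: 1 -> miss, frames [1]
pos 2: 8 -> miss, frames [1, 8]
pos 3: 1 -> hit
pos 4: 9 -> miss, evict 8, frames [1, 9]
At position 4, page 8 is evicted.

8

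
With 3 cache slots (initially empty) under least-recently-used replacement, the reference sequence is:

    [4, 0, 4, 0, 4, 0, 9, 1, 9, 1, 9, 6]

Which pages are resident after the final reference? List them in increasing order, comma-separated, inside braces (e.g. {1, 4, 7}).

4 → fault, frames (4)
0 → fault, frames (4 0)
4 → hit
0 → hit
4 → hit
0 → hit
9 → fault, frames (4 0 9)
1 → fault, evict 4, frames (0 9 1)
9 → hit
1 → hit
9 → hit
6 → fault, evict 0, frames (1 9 6)

{1, 6, 9}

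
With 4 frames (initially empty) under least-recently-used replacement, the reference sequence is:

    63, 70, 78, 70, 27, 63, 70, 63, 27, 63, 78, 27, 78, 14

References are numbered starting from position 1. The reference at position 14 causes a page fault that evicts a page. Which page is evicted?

pos 1: 63 -> miss, frames {63}
pos 2: 70 -> miss, frames {63,70}
pos 3: 78 -> miss, frames {63,70,78}
pos 4: 70 -> hit
pos 5: 27 -> miss, frames {63,78,70,27}
pos 6: 63 -> hit
pos 7: 70 -> hit
pos 8: 63 -> hit
pos 9: 27 -> hit
pos 10: 63 -> hit
pos 11: 78 -> hit
pos 12: 27 -> hit
pos 13: 78 -> hit
pos 14: 14 -> miss, evict 70, frames {63,27,78,14}
At position 14, page 70 is evicted.

70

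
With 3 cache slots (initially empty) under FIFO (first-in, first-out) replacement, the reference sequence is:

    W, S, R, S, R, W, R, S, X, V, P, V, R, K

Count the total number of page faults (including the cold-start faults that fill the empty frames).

W: miss, frames (W)
S: miss, frames (W S)
R: miss, frames (W S R)
S: hit
R: hit
W: hit
R: hit
S: hit
X: miss, evict W, frames (S R X)
V: miss, evict S, frames (R X V)
P: miss, evict R, frames (X V P)
V: hit
R: miss, evict X, frames (V P R)
K: miss, evict V, frames (P R K)
Page faults: 8.

8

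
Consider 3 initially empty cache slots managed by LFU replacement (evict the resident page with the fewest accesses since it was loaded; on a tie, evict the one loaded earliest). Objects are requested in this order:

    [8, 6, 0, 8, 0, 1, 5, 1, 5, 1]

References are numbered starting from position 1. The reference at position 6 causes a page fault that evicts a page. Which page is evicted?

6

pos 1: 8 → miss, frames (8)
pos 2: 6 → miss, frames (8 6)
pos 3: 0 → miss, frames (8 6 0)
pos 4: 8 → hit
pos 5: 0 → hit
pos 6: 1 → miss, evict 6, frames (8 0 1)
At position 6, page 6 is evicted.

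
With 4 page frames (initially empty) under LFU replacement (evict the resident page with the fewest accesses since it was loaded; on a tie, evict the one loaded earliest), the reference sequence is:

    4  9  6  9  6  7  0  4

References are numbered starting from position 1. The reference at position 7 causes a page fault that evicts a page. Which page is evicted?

pos 1: 4 -> miss, frames {4}
pos 2: 9 -> miss, frames {4,9}
pos 3: 6 -> miss, frames {4,9,6}
pos 4: 9 -> hit
pos 5: 6 -> hit
pos 6: 7 -> miss, frames {4,9,6,7}
pos 7: 0 -> miss, evict 4, frames {9,6,7,0}
At position 7, page 4 is evicted.

4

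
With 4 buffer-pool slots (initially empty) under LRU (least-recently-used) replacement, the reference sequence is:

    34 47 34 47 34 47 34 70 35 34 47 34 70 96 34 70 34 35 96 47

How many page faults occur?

7

34 → miss, frames [34]
47 → miss, frames [34, 47]
34 → hit
47 → hit
34 → hit
47 → hit
34 → hit
70 → miss, frames [47, 34, 70]
35 → miss, frames [47, 34, 70, 35]
34 → hit
47 → hit
34 → hit
70 → hit
96 → miss, evict 35, frames [47, 34, 70, 96]
34 → hit
70 → hit
34 → hit
35 → miss, evict 47, frames [96, 70, 34, 35]
96 → hit
47 → miss, evict 70, frames [34, 35, 96, 47]
Page faults: 7.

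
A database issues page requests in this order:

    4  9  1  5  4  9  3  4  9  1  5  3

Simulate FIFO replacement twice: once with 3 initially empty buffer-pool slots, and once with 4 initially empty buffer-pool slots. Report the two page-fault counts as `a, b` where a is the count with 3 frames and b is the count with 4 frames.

9, 10

3 frames: F F F F F F F . . F F . → 9 faults.
4 frames: F F F F . . F F F F F F → 10 faults.
10 > 9: adding a frame increased faults — Belady's anomaly.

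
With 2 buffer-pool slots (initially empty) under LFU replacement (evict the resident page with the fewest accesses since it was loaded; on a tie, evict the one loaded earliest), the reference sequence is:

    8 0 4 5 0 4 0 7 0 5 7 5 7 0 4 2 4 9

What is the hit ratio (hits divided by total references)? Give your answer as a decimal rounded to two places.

0.17

8 → fault, frames (8)
0 → fault, frames (8 0)
4 → fault, evict 8, frames (0 4)
5 → fault, evict 0, frames (4 5)
0 → fault, evict 4, frames (5 0)
4 → fault, evict 5, frames (0 4)
0 → hit
7 → fault, evict 4, frames (0 7)
0 → hit
5 → fault, evict 7, frames (0 5)
7 → fault, evict 5, frames (0 7)
5 → fault, evict 7, frames (0 5)
7 → fault, evict 5, frames (0 7)
0 → hit
4 → fault, evict 7, frames (0 4)
2 → fault, evict 4, frames (0 2)
4 → fault, evict 2, frames (0 4)
9 → fault, evict 4, frames (0 9)
Hits: 3 of 18 references → 3/18 = 0.1667.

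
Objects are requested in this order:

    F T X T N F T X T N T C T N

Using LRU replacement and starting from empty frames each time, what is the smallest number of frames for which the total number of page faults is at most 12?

f=1: 14 faults
f=2: 10 faults
f=3: 8 faults
f=4: 5 faults
f=5: 5 faults
Smallest f with faults ≤ 12 is 2.

2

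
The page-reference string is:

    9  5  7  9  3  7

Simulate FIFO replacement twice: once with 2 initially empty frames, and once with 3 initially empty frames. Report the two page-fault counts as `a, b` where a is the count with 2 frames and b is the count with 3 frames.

6, 4

2 frames: F F F F F F → 6 faults.
3 frames: F F F . F . → 4 faults.
4 < 6: adding a frame reduced faults, as is typical.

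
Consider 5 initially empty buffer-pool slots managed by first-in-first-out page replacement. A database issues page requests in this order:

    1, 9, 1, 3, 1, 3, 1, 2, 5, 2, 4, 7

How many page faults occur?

1 → fault, frames (1)
9 → fault, frames (1 9)
1 → hit
3 → fault, frames (1 9 3)
1 → hit
3 → hit
1 → hit
2 → fault, frames (1 9 3 2)
5 → fault, frames (1 9 3 2 5)
2 → hit
4 → fault, evict 1, frames (9 3 2 5 4)
7 → fault, evict 9, frames (3 2 5 4 7)
Page faults: 7.

7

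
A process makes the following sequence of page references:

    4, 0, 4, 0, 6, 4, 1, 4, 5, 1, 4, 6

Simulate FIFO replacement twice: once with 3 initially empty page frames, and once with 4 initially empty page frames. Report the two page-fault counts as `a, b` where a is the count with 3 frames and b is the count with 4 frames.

3 frames: F F . . F . F F F . . F → 7 faults.
4 frames: F F . . F . F . F . F . → 6 faults.
6 < 7: adding a frame reduced faults, as is typical.

7, 6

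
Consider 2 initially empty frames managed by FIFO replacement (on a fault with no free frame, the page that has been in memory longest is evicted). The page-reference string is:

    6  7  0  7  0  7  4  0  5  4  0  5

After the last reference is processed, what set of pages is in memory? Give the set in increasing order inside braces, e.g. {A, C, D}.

6: miss, frames (6)
7: miss, frames (6 7)
0: miss, evict 6, frames (7 0)
7: hit
0: hit
7: hit
4: miss, evict 7, frames (0 4)
0: hit
5: miss, evict 0, frames (4 5)
4: hit
0: miss, evict 4, frames (5 0)
5: hit

{0, 5}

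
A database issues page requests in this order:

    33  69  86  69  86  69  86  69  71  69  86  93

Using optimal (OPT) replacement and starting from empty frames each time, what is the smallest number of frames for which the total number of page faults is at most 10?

2

f=1: 12 faults
f=2: 6 faults
f=3: 5 faults
f=4: 5 faults
f=5: 5 faults
Smallest f with faults ≤ 10 is 2.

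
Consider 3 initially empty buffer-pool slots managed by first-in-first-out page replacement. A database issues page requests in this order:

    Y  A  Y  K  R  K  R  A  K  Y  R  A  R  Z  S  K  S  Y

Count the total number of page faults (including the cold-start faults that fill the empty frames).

Y: fault, frames [Y]
A: fault, frames [Y, A]
Y: hit
K: fault, frames [Y, A, K]
R: fault, evict Y, frames [A, K, R]
K: hit
R: hit
A: hit
K: hit
Y: fault, evict A, frames [K, R, Y]
R: hit
A: fault, evict K, frames [R, Y, A]
R: hit
Z: fault, evict R, frames [Y, A, Z]
S: fault, evict Y, frames [A, Z, S]
K: fault, evict A, frames [Z, S, K]
S: hit
Y: fault, evict Z, frames [S, K, Y]
Page faults: 10.

10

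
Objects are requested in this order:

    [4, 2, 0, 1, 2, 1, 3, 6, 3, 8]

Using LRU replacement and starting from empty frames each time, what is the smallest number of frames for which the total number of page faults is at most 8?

2

f=1: 10 faults
f=2: 8 faults
f=3: 7 faults
f=4: 7 faults
f=5: 7 faults
f=6: 7 faults
f=7: 7 faults
Smallest f with faults ≤ 8 is 2.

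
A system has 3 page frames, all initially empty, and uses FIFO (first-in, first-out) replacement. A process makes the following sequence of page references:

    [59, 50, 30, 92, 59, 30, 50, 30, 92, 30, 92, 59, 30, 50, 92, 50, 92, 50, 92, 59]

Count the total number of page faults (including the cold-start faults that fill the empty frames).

10

59 → fault, frames [59]
50 → fault, frames [59, 50]
30 → fault, frames [59, 50, 30]
92 → fault, evict 59, frames [50, 30, 92]
59 → fault, evict 50, frames [30, 92, 59]
30 → hit
50 → fault, evict 30, frames [92, 59, 50]
30 → fault, evict 92, frames [59, 50, 30]
92 → fault, evict 59, frames [50, 30, 92]
30 → hit
92 → hit
59 → fault, evict 50, frames [30, 92, 59]
30 → hit
50 → fault, evict 30, frames [92, 59, 50]
92 → hit
50 → hit
92 → hit
50 → hit
92 → hit
59 → hit
Page faults: 10.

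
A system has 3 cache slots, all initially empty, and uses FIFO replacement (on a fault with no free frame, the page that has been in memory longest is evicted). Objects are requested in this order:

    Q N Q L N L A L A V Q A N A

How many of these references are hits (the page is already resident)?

6

Q: fault, frames [Q]
N: fault, frames [Q, N]
Q: hit
L: fault, frames [Q, N, L]
N: hit
L: hit
A: fault, evict Q, frames [N, L, A]
L: hit
A: hit
V: fault, evict N, frames [L, A, V]
Q: fault, evict L, frames [A, V, Q]
A: hit
N: fault, evict A, frames [V, Q, N]
A: fault, evict V, frames [Q, N, A]
Hits: 6.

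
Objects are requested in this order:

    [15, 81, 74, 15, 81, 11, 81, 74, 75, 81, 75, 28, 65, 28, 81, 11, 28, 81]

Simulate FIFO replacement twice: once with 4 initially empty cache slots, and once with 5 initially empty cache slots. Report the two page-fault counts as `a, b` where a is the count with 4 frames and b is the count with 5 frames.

9, 8

4 frames: F F F . . F . . F . . F F . F F . . → 9 faults.
5 frames: F F F . . F . . F . . F F . F . . . → 8 faults.
8 < 9: adding a frame reduced faults, as is typical.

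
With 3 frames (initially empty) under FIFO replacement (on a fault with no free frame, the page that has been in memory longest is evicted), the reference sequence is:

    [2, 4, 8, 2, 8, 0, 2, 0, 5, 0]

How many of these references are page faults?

2: fault, frames {2}
4: fault, frames {2,4}
8: fault, frames {2,4,8}
2: hit
8: hit
0: fault, evict 2, frames {4,8,0}
2: fault, evict 4, frames {8,0,2}
0: hit
5: fault, evict 8, frames {0,2,5}
0: hit
Page faults: 6.

6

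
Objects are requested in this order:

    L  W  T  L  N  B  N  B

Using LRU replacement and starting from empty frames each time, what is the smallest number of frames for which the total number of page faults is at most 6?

f=1: 8 faults
f=2: 6 faults
f=3: 5 faults
f=4: 5 faults
f=5: 5 faults
Smallest f with faults ≤ 6 is 2.

2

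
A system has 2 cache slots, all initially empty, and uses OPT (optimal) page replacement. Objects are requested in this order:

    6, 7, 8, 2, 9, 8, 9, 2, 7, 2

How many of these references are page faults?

6 → miss, frames (6)
7 → miss, frames (6 7)
8 → miss, evict 6, frames (7 8)
2 → miss, evict 7, frames (8 2)
9 → miss, evict 2, frames (8 9)
8 → hit
9 → hit
2 → miss, evict 9, frames (8 2)
7 → miss, evict 8, frames (2 7)
2 → hit
Page faults: 7.

7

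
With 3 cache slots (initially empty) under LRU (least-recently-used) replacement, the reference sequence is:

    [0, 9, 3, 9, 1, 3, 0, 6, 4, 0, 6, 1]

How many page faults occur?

0 -> miss, frames [0]
9 -> miss, frames [0, 9]
3 -> miss, frames [0, 9, 3]
9 -> hit
1 -> miss, evict 0, frames [3, 9, 1]
3 -> hit
0 -> miss, evict 9, frames [1, 3, 0]
6 -> miss, evict 1, frames [3, 0, 6]
4 -> miss, evict 3, frames [0, 6, 4]
0 -> hit
6 -> hit
1 -> miss, evict 4, frames [0, 6, 1]
Page faults: 8.

8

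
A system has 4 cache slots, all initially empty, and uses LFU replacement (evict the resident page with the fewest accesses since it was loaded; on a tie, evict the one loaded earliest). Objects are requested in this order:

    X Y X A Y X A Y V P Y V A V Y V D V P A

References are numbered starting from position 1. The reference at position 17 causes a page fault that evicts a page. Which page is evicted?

pos 1: X → fault, frames [X]
pos 2: Y → fault, frames [X, Y]
pos 3: X → hit
pos 4: A → fault, frames [X, Y, A]
pos 5: Y → hit
pos 6: X → hit
pos 7: A → hit
pos 8: Y → hit
pos 9: V → fault, frames [X, Y, A, V]
pos 10: P → fault, evict V, frames [X, Y, A, P]
pos 11: Y → hit
pos 12: V → fault, evict P, frames [X, Y, A, V]
pos 13: A → hit
pos 14: V → hit
pos 15: Y → hit
pos 16: V → hit
pos 17: D → fault, evict X, frames [Y, A, V, D]
At position 17, page X is evicted.

X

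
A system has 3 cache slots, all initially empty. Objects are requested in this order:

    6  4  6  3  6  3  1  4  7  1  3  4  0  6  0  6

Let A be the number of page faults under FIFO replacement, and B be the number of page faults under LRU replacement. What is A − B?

-2

Under FIFO: F F . F . . F . F . . F F F . . → 8 faults.
Under LRU: F F . F . . F F F . F F F F . . → 10 faults.
A − B = 8 − 10 = -2.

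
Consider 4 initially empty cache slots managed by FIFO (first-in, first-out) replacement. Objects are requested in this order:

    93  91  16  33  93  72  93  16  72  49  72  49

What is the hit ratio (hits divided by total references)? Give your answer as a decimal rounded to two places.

0.42

93: miss, frames [93]
91: miss, frames [93, 91]
16: miss, frames [93, 91, 16]
33: miss, frames [93, 91, 16, 33]
93: hit
72: miss, evict 93, frames [91, 16, 33, 72]
93: miss, evict 91, frames [16, 33, 72, 93]
16: hit
72: hit
49: miss, evict 16, frames [33, 72, 93, 49]
72: hit
49: hit
Hits: 5 of 12 references → 5/12 = 0.4167.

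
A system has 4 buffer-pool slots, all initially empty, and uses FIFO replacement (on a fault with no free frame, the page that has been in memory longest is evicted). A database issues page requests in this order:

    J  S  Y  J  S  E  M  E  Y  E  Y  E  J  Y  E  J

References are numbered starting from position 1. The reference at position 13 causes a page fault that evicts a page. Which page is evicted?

pos 1: J → fault, frames {J}
pos 2: S → fault, frames {J,S}
pos 3: Y → fault, frames {J,S,Y}
pos 4: J → hit
pos 5: S → hit
pos 6: E → fault, frames {J,S,Y,E}
pos 7: M → fault, evict J, frames {S,Y,E,M}
pos 8: E → hit
pos 9: Y → hit
pos 10: E → hit
pos 11: Y → hit
pos 12: E → hit
pos 13: J → fault, evict S, frames {Y,E,M,J}
At position 13, page S is evicted.

S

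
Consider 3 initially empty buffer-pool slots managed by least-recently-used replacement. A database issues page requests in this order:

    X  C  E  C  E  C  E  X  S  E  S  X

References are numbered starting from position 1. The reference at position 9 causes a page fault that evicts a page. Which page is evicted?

pos 1: X: fault, frames (X)
pos 2: C: fault, frames (X C)
pos 3: E: fault, frames (X C E)
pos 4: C: hit
pos 5: E: hit
pos 6: C: hit
pos 7: E: hit
pos 8: X: hit
pos 9: S: fault, evict C, frames (E X S)
At position 9, page C is evicted.

C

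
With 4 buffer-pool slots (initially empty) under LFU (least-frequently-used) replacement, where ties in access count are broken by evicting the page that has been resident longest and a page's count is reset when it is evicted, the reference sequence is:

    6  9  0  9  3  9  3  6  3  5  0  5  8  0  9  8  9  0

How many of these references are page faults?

6 -> fault, frames [6]
9 -> fault, frames [6, 9]
0 -> fault, frames [6, 9, 0]
9 -> hit
3 -> fault, frames [6, 9, 0, 3]
9 -> hit
3 -> hit
6 -> hit
3 -> hit
5 -> fault, evict 0, frames [6, 9, 3, 5]
0 -> fault, evict 5, frames [6, 9, 3, 0]
5 -> fault, evict 0, frames [6, 9, 3, 5]
8 -> fault, evict 5, frames [6, 9, 3, 8]
0 -> fault, evict 8, frames [6, 9, 3, 0]
9 -> hit
8 -> fault, evict 0, frames [6, 9, 3, 8]
9 -> hit
0 -> fault, evict 8, frames [6, 9, 3, 0]
Page faults: 11.

11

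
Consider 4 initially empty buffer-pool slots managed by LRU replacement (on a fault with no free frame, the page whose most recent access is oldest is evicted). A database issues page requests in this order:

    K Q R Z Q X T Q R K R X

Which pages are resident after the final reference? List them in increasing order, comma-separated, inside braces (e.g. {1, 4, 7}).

K → miss, frames (K)
Q → miss, frames (K Q)
R → miss, frames (K Q R)
Z → miss, frames (K Q R Z)
Q → hit
X → miss, evict K, frames (R Z Q X)
T → miss, evict R, frames (Z Q X T)
Q → hit
R → miss, evict Z, frames (X T Q R)
K → miss, evict X, frames (T Q R K)
R → hit
X → miss, evict T, frames (Q K R X)

{K, Q, R, X}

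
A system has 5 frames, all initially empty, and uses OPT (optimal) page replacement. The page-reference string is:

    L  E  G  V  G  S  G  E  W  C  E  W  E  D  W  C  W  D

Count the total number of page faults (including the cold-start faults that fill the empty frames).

L: miss, frames {L}
E: miss, frames {L,E}
G: miss, frames {L,E,G}
V: miss, frames {L,E,G,V}
G: hit
S: miss, frames {L,E,G,V,S}
G: hit
E: hit
W: miss, evict S, frames {L,E,G,V,W}
C: miss, evict V, frames {L,E,G,W,C}
E: hit
W: hit
E: hit
D: miss, evict G, frames {L,E,W,C,D}
W: hit
C: hit
W: hit
D: hit
Page faults: 8.

8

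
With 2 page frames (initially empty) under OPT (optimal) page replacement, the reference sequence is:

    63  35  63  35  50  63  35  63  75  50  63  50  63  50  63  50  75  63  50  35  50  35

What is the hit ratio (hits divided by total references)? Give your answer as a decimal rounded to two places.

0.59

63 -> fault, frames {63}
35 -> fault, frames {63,35}
63 -> hit
35 -> hit
50 -> fault, evict 35, frames {63,50}
63 -> hit
35 -> fault, evict 50, frames {63,35}
63 -> hit
75 -> fault, evict 35, frames {63,75}
50 -> fault, evict 75, frames {63,50}
63 -> hit
50 -> hit
63 -> hit
50 -> hit
63 -> hit
50 -> hit
75 -> fault, evict 50, frames {63,75}
63 -> hit
50 -> fault, evict 75, frames {63,50}
35 -> fault, evict 63, frames {50,35}
50 -> hit
35 -> hit
Hits: 13 of 22 references → 13/22 = 0.5909.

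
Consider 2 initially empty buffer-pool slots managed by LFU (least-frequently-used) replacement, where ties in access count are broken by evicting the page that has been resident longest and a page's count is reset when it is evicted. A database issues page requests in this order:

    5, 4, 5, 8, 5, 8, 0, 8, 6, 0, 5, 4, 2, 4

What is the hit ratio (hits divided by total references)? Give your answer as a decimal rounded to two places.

0.29

5 → miss, frames [5]
4 → miss, frames [5, 4]
5 → hit
8 → miss, evict 4, frames [5, 8]
5 → hit
8 → hit
0 → miss, evict 8, frames [5, 0]
8 → miss, evict 0, frames [5, 8]
6 → miss, evict 8, frames [5, 6]
0 → miss, evict 6, frames [5, 0]
5 → hit
4 → miss, evict 0, frames [5, 4]
2 → miss, evict 4, frames [5, 2]
4 → miss, evict 2, frames [5, 4]
Hits: 4 of 14 references → 4/14 = 0.2857.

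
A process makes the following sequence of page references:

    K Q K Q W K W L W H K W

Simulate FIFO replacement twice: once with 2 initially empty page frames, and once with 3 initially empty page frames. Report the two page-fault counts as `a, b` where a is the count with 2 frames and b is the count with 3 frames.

9, 7

2 frames: F F . . F F . F F F F F → 9 faults.
3 frames: F F . . F . . F . F F F → 7 faults.
7 < 9: adding a frame reduced faults, as is typical.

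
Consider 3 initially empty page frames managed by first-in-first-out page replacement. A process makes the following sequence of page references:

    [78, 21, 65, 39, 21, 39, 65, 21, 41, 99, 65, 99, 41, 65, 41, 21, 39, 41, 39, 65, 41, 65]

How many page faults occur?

11

78 → fault, frames (78)
21 → fault, frames (78 21)
65 → fault, frames (78 21 65)
39 → fault, evict 78, frames (21 65 39)
21 → hit
39 → hit
65 → hit
21 → hit
41 → fault, evict 21, frames (65 39 41)
99 → fault, evict 65, frames (39 41 99)
65 → fault, evict 39, frames (41 99 65)
99 → hit
41 → hit
65 → hit
41 → hit
21 → fault, evict 41, frames (99 65 21)
39 → fault, evict 99, frames (65 21 39)
41 → fault, evict 65, frames (21 39 41)
39 → hit
65 → fault, evict 21, frames (39 41 65)
41 → hit
65 → hit
Page faults: 11.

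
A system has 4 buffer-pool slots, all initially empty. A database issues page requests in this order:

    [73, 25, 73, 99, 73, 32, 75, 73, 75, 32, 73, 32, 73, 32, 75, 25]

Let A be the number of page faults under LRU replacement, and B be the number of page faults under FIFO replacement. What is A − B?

Under LRU: F F . F . F F . . . . . . . . F → 6 faults.
Under FIFO: F F . F . F F F . . . . . . . F → 7 faults.
A − B = 6 − 7 = -1.

-1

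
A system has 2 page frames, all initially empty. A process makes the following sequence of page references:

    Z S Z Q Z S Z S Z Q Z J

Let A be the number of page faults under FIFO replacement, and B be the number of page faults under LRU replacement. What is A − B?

Under FIFO: F F . F F F . . . F F F → 8 faults.
Under LRU: F F . F . F . . . F . F → 6 faults.
A − B = 8 − 6 = 2.

2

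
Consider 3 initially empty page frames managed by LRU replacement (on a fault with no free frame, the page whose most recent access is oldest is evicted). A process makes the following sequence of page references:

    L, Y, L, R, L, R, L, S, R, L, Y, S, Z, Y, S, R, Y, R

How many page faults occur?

8

L -> miss, frames [L]
Y -> miss, frames [L, Y]
L -> hit
R -> miss, frames [Y, L, R]
L -> hit
R -> hit
L -> hit
S -> miss, evict Y, frames [R, L, S]
R -> hit
L -> hit
Y -> miss, evict S, frames [R, L, Y]
S -> miss, evict R, frames [L, Y, S]
Z -> miss, evict L, frames [Y, S, Z]
Y -> hit
S -> hit
R -> miss, evict Z, frames [Y, S, R]
Y -> hit
R -> hit
Page faults: 8.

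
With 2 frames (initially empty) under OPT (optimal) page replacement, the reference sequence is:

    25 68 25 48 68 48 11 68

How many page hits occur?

25 -> miss, frames {25}
68 -> miss, frames {25,68}
25 -> hit
48 -> miss, evict 25, frames {68,48}
68 -> hit
48 -> hit
11 -> miss, evict 48, frames {68,11}
68 -> hit
Hits: 4.

4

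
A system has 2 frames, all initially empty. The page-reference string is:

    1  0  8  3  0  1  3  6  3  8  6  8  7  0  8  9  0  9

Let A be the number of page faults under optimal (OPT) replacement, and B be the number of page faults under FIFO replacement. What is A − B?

-4

Under OPT: F F F F . F . F . F . . F F . F . . → 10 faults.
Under FIFO: F F F F F F F F . F . . F F F F F . → 14 faults.
A − B = 10 − 14 = -4.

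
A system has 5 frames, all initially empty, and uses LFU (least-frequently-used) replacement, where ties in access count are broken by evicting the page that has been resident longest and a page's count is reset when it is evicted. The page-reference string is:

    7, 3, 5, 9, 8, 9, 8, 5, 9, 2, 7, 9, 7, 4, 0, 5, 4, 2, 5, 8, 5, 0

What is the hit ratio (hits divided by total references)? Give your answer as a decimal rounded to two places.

7 → miss, frames [7]
3 → miss, frames [7, 3]
5 → miss, frames [7, 3, 5]
9 → miss, frames [7, 3, 5, 9]
8 → miss, frames [7, 3, 5, 9, 8]
9 → hit
8 → hit
5 → hit
9 → hit
2 → miss, evict 7, frames [3, 5, 9, 8, 2]
7 → miss, evict 3, frames [5, 9, 8, 2, 7]
9 → hit
7 → hit
4 → miss, evict 2, frames [5, 9, 8, 7, 4]
0 → miss, evict 4, frames [5, 9, 8, 7, 0]
5 → hit
4 → miss, evict 0, frames [5, 9, 8, 7, 4]
2 → miss, evict 4, frames [5, 9, 8, 7, 2]
5 → hit
8 → hit
5 → hit
0 → miss, evict 2, frames [5, 9, 8, 7, 0]
Hits: 10 of 22 references → 10/22 = 0.4545.

0.45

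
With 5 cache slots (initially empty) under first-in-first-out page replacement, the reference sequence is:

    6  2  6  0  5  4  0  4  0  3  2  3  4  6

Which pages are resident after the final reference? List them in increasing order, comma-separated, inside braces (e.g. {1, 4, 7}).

6: fault, frames [6]
2: fault, frames [6, 2]
6: hit
0: fault, frames [6, 2, 0]
5: fault, frames [6, 2, 0, 5]
4: fault, frames [6, 2, 0, 5, 4]
0: hit
4: hit
0: hit
3: fault, evict 6, frames [2, 0, 5, 4, 3]
2: hit
3: hit
4: hit
6: fault, evict 2, frames [0, 5, 4, 3, 6]

{0, 3, 4, 5, 6}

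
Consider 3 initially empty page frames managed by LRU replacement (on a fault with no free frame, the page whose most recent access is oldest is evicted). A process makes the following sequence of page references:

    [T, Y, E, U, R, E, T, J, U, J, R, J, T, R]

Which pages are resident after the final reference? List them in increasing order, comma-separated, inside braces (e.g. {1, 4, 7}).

{J, R, T}

T: fault, frames (T)
Y: fault, frames (T Y)
E: fault, frames (T Y E)
U: fault, evict T, frames (Y E U)
R: fault, evict Y, frames (E U R)
E: hit
T: fault, evict U, frames (R E T)
J: fault, evict R, frames (E T J)
U: fault, evict E, frames (T J U)
J: hit
R: fault, evict T, frames (U J R)
J: hit
T: fault, evict U, frames (R J T)
R: hit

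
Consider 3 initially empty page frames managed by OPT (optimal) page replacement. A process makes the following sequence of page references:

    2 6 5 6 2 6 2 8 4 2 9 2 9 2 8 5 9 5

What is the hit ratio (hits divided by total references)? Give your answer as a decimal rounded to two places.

0.61

2 -> miss, frames [2]
6 -> miss, frames [2, 6]
5 -> miss, frames [2, 6, 5]
6 -> hit
2 -> hit
6 -> hit
2 -> hit
8 -> miss, evict 6, frames [2, 5, 8]
4 -> miss, evict 5, frames [2, 8, 4]
2 -> hit
9 -> miss, evict 4, frames [2, 8, 9]
2 -> hit
9 -> hit
2 -> hit
8 -> hit
5 -> miss, evict 8, frames [2, 9, 5]
9 -> hit
5 -> hit
Hits: 11 of 18 references → 11/18 = 0.6111.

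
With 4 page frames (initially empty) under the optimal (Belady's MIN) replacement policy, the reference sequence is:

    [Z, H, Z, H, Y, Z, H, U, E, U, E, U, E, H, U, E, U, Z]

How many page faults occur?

Z → fault, frames {Z}
H → fault, frames {Z,H}
Z → hit
H → hit
Y → fault, frames {Z,H,Y}
Z → hit
H → hit
U → fault, frames {Z,H,Y,U}
E → fault, evict Y, frames {Z,H,U,E}
U → hit
E → hit
U → hit
E → hit
H → hit
U → hit
E → hit
U → hit
Z → hit
Page faults: 5.

5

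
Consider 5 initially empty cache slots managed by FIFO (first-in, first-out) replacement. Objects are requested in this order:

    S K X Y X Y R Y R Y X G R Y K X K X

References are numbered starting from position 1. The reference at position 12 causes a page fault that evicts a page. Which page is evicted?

S

pos 1: S -> miss, frames {S}
pos 2: K -> miss, frames {S,K}
pos 3: X -> miss, frames {S,K,X}
pos 4: Y -> miss, frames {S,K,X,Y}
pos 5: X -> hit
pos 6: Y -> hit
pos 7: R -> miss, frames {S,K,X,Y,R}
pos 8: Y -> hit
pos 9: R -> hit
pos 10: Y -> hit
pos 11: X -> hit
pos 12: G -> miss, evict S, frames {K,X,Y,R,G}
At position 12, page S is evicted.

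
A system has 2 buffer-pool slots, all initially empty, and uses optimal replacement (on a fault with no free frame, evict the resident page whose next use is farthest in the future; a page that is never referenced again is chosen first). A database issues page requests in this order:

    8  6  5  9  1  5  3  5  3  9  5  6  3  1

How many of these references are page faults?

8 -> fault, frames [8]
6 -> fault, frames [8, 6]
5 -> fault, evict 8, frames [6, 5]
9 -> fault, evict 6, frames [5, 9]
1 -> fault, evict 9, frames [5, 1]
5 -> hit
3 -> fault, evict 1, frames [5, 3]
5 -> hit
3 -> hit
9 -> fault, evict 3, frames [5, 9]
5 -> hit
6 -> fault, evict 9, frames [5, 6]
3 -> fault, evict 6, frames [5, 3]
1 -> fault, evict 3, frames [5, 1]
Page faults: 10.

10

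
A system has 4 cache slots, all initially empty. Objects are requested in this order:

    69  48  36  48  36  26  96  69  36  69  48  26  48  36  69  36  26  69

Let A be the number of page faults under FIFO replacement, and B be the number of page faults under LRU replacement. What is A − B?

1

Under FIFO: F F F . . F F F . . F . . F . . F . → 9 faults.
Under LRU: F F F . . F F F . . F F . . . . . . → 8 faults.
A − B = 9 − 8 = 1.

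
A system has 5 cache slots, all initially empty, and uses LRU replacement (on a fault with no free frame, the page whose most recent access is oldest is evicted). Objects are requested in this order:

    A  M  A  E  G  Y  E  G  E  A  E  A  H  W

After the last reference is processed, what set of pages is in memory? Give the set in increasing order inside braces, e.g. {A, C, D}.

A → fault, frames (A)
M → fault, frames (A M)
A → hit
E → fault, frames (M A E)
G → fault, frames (M A E G)
Y → fault, frames (M A E G Y)
E → hit
G → hit
E → hit
A → hit
E → hit
A → hit
H → fault, evict M, frames (Y G E A H)
W → fault, evict Y, frames (G E A H W)

{A, E, G, H, W}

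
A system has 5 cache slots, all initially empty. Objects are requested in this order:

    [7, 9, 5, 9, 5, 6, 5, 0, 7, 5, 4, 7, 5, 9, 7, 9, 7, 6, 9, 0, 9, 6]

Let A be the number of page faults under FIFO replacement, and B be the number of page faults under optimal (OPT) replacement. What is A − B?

Under FIFO: F F F . . F . F . . F F . F . . . . . . . . → 8 faults.
Under OPT: F F F . . F . F . . F . . . . . . . . F . . → 7 faults.
A − B = 8 − 7 = 1.

1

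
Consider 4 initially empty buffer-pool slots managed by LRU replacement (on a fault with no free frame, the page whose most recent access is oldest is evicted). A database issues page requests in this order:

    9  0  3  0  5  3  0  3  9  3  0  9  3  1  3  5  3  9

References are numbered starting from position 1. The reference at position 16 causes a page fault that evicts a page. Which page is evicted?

pos 1: 9 -> fault, frames [9]
pos 2: 0 -> fault, frames [9, 0]
pos 3: 3 -> fault, frames [9, 0, 3]
pos 4: 0 -> hit
pos 5: 5 -> fault, frames [9, 3, 0, 5]
pos 6: 3 -> hit
pos 7: 0 -> hit
pos 8: 3 -> hit
pos 9: 9 -> hit
pos 10: 3 -> hit
pos 11: 0 -> hit
pos 12: 9 -> hit
pos 13: 3 -> hit
pos 14: 1 -> fault, evict 5, frames [0, 9, 3, 1]
pos 15: 3 -> hit
pos 16: 5 -> fault, evict 0, frames [9, 1, 3, 5]
At position 16, page 0 is evicted.

0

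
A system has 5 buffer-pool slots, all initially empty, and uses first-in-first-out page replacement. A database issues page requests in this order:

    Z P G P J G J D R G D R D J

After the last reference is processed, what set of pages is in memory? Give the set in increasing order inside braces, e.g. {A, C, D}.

Z -> miss, frames (Z)
P -> miss, frames (Z P)
G -> miss, frames (Z P G)
P -> hit
J -> miss, frames (Z P G J)
G -> hit
J -> hit
D -> miss, frames (Z P G J D)
R -> miss, evict Z, frames (P G J D R)
G -> hit
D -> hit
R -> hit
D -> hit
J -> hit

{D, G, J, P, R}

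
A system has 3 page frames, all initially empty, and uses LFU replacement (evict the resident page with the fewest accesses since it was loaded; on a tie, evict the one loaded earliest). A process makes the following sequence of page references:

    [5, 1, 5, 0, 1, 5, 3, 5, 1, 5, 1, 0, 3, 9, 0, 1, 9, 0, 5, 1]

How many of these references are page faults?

5 → fault, frames [5]
1 → fault, frames [5, 1]
5 → hit
0 → fault, frames [5, 1, 0]
1 → hit
5 → hit
3 → fault, evict 0, frames [5, 1, 3]
5 → hit
1 → hit
5 → hit
1 → hit
0 → fault, evict 3, frames [5, 1, 0]
3 → fault, evict 0, frames [5, 1, 3]
9 → fault, evict 3, frames [5, 1, 9]
0 → fault, evict 9, frames [5, 1, 0]
1 → hit
9 → fault, evict 0, frames [5, 1, 9]
0 → fault, evict 9, frames [5, 1, 0]
5 → hit
1 → hit
Page faults: 10.

10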